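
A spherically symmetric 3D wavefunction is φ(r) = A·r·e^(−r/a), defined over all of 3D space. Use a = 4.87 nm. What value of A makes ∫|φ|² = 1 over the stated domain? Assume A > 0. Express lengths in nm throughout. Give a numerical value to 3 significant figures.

Normalization requires ∫|φ|² 4πr² dr = 1, integrated from 0 to ∞.
The angular integral contributes 4π, leaving ∫₀^∞ r²|φ|² dr.
With ∫₀^∞ r^4 e^(−αr) dr = 4!/α^5, ∫|φ|² 4πr² dr = A²·(3·π·a^5).
Hence A² = 1/[3·π·a^5].
Plugging in a = 4.87 yields A = 0.006224.

A ≈ 0.00622 nm^(-5/2)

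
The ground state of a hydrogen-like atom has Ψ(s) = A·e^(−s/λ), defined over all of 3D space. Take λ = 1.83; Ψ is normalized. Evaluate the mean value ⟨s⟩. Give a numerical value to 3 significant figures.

⟨s⟩ ≈ 2.75

The expectation value is the |Ψ|²-weighted average of s: ∫ s|Ψ|² 4πs² ds.
Evaluating both integrals, ⟨s⟩ = 3·λ/2.
With λ = 1.83, ⟨s⟩ = 2.745.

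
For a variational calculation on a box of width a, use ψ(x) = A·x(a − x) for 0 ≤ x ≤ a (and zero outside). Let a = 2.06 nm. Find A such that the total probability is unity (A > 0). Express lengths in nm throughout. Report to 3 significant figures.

A ≈ 0.899 nm^(-5/2)

We need A² ∫|f|² dx = 1, taking the integral from 0 to a.
Expanding the polynomial and integrating term by term, ∫|ψ|² dx = A²·(a^5/30).
Hence A² = 1/[a^5/30].
Plugging in a = 2.06 yields A = 0.8993.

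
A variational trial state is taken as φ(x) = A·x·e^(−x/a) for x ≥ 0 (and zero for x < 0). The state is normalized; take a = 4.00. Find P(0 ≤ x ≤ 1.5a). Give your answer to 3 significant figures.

The probability is P = ∫ |φ|² dx over [0, 1.5a].
With A² fixed by ∫|φ|² = 1, i.e. A² = (a^3/4)^(−1), substitute and integrate.
Substituting u = x/a, A² and the length scale cancel in the ratio: P = ∫_{0}^{1.5} u^2·e^(-2·u) du / ∫_{0}^{∞} u^2·e^(-2·u) du.
Using ∫ u^2·e^(-2·u) du = -(2·u^2 + 2·u + 1)·e^(-2·u)/4, the numerator is 1/4 - 17·e^(-3)/8 and the denominator is 1/4.
Evaluating gives P = 0.5768.

P ≈ 0.577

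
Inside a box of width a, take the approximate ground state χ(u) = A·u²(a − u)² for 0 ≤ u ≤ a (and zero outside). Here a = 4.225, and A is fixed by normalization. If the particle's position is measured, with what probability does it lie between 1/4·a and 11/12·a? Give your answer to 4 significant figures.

P = ∫_{1/4·a}^{11/12·a} |χ(u)|² du.
With A² fixed by ∫|χ|² = 1, i.e. A² = (a^9/630)^(−1), substitute and integrate.
In terms of t = u/a (A² and the length scale cancel between numerator and denominator), P = [∫_{1/4}^{11/12} t^4·(1 - t)^4 dt] / [∫_{0}^{1} t^4·(1 - t)^4 dt].
An antiderivative of t^4·(1 - t)^4 is t^5·(70·t^4 - 315·t^3 + 540·t^2 - 420·t + 126)/630; evaluating from 1/4 to 11/12 gives ≈ 0.00150904, while the full integral is 1/630.
This works out to P = 0.95069.

P ≈ 0.9507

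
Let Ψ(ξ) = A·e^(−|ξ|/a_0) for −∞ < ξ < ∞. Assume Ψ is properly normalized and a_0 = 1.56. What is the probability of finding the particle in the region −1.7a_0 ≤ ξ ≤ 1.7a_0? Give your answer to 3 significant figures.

The probability is P = ∫ |Ψ|² dξ over [−1.7a_0, 1.7a_0].
Since A² = 1/(a_0), this is the region integral divided by the full normalization integral.
Both integrals are even about ξ = 0, so only the ξ ≥ 0 halves are needed (the factors of 2 cancel). In terms of u = ξ/a_0 (A² and the length scale cancel between numerator and denominator), P = [∫_{0}^{1.7} e^(-2·u) du] / [∫_{0}^{∞} e^(-2·u) du].
With ∫ e^(-2·u) du = -e^(-2·u)/2 + C, the region integral is 1/2 - e^(-17/5)/2 and the full one is 1/2.
Evaluating gives P = 0.9666.

P ≈ 0.967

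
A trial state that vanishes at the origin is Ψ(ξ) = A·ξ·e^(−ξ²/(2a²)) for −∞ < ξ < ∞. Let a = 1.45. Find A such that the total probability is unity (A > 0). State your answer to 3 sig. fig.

A ≈ 0.608

We need A² ∫|f|² dξ = 1, taking the integral from −∞ to ∞.
The integral (without the A² prefactor) comes out to √(π)·a^3/2.
Substituting a = 1.45 gives A² = 0.3701, so A = 0.6084.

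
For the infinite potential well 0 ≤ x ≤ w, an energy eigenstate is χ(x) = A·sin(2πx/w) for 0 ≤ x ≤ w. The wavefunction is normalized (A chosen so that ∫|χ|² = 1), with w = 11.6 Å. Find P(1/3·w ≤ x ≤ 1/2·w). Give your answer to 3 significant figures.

P ≈ 0.0978

|χ|² is the probability density, so P = ∫_{1/3·w}^{1/2·w} |χ|² dx.
The normalization integral ∫|χ|²dx over the whole domain equals w/2·A², and A² cancels in the ratio.
Substituting u = x/w, A² and the length scale cancel in the ratio: P = ∫_{1/3}^{1/2} sin(2·π·u)^2 du / ∫_{0}^{1} sin(2·π·u)^2 du.
Using ∫ sin(2·π·u)^2 du = u/2 - sin(4·π·u)/(8·π), the numerator is -√(3)/(16·π) + 1/12 and the denominator is 1/2.
The result is P = (-√(3)/8 + π/6)/π.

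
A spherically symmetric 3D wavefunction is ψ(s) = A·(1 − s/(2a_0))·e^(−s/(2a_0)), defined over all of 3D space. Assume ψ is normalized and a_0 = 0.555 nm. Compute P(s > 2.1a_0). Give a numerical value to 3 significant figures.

With dV = 4πs²ds, the probability is ∫|ψ|² dV over s > 2.1a_0.
The full normalization integral is A²·[8·π·a_0^3] = 1, fixing A².
Let u = s/a_0; then A², 4π and the length scale all cancel, so P = ∫_{2.1}^{∞} u^2·(1 - u/2)^2·e^(-u) du ÷ ∫_{0}^{∞} u^2·(1 - u/2)^2·e^(-u) du.
An antiderivative of u^2·(1 - u/2)^2·e^(-u) is -(u^4/4 + u^2 + 2·u + 2)·e^(-u); evaluating from 2.1 to ∞ gives ≈ 1.8946, while the full integral is 2.
The region integral divided by the full integral gives P = 0.9473.

P ≈ 0.947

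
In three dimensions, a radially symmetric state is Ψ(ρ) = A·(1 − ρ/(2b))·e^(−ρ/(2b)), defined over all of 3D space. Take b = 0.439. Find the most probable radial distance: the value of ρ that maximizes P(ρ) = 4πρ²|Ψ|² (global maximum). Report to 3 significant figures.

ρ ≈ 2.30

Set d/dρ [P(ρ) = 4πρ²|Ψ|²] = 0 and solve for ρ > 0.
This gives ρ = b·(√(5) + 3).
With b = 0.439, the most probable radial distance is 2.299.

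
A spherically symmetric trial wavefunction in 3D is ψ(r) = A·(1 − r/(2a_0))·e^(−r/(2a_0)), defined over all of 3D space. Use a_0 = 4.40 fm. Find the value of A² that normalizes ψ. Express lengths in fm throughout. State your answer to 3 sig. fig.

A^2 ≈ 0.000467 fm^(-3)

Normalization requires ∫|ψ|² 4πr² dr = 1, integrated from 0 to ∞.
(Spherical symmetry: dV = 4πr² dr.)
With ∫₀^∞ r^4 e^(−αr) dr = 4!/α^5, carrying out the integral gives A² · 8·π·a_0^3.
So A² = (8·π·a_0^3)^(−1).
With a_0 = 4.40: A² = 0.0004671 and A = 0.02161.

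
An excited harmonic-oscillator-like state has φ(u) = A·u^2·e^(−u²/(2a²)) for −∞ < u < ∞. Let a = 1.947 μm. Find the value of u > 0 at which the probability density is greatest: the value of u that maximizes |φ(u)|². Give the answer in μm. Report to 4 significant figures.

u ≈ 2.753 μm

Set d/du [|φ(u)|²] = 0 and solve for u > 0.
This gives u = √(2)·a.
With a = 1.947, the value of u > 0 at which the probability density is greatest is 2.7535 μm.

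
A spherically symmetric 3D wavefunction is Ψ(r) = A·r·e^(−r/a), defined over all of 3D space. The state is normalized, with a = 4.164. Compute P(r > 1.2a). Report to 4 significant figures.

P = ∫ |Ψ|² 4πr² dr over r > 1.2a.
Normalization gives A² = 1/(3·π·a^5).
Let u = r/a; then A², 4π and the length scale all cancel, so P = ∫_{1.2}^{∞} u^4·e^(-2·u) du ÷ ∫_{0}^{∞} u^4·e^(-2·u) du.
With ∫ u^4·e^(-2·u) du = -(u^4/2 + u^3 + 3·u^2/2 + 3·u/2 + 3/4)·e^(-2·u) + C, the region integral is ≈ 0.678099 and the full one is 3/4.
This evaluates to P = 0.90413.

P ≈ 0.9041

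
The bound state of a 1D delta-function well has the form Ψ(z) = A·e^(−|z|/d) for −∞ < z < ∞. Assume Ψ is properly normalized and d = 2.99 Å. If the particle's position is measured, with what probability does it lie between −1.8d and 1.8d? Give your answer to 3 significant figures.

P ≈ 0.973

P = ∫_{−1.8d}^{1.8d} |Ψ(z)|² dz.
Since A² = 1/(d), this is the region integral divided by the full normalization integral.
By symmetry take twice the z ≥ 0 contribution in numerator and denominator; the 2's cancel. In terms of u = z/d (A² and the length scale cancel between numerator and denominator), P = [∫_{0}^{1.8} e^(-2·u) du] / [∫_{0}^{∞} e^(-2·u) du].
An antiderivative of e^(-2·u) is -e^(-2·u)/2; evaluating from 0 to 1.8 gives 1/2 - e^(-18/5)/2, while the full integral is 1/2.
The result is P = 0.9727.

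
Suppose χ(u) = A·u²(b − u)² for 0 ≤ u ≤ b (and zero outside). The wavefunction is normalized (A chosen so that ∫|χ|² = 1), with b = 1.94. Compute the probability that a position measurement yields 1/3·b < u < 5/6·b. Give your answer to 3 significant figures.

The probability is P = ∫ |χ|² du over [1/3·b, 5/6·b].
Since A² = 1/(b^9/630), this is the region integral divided by the full normalization integral.
Let t = u/b; then A² and the length scale cancel, so P = ∫_{1/3}^{5/6} t^4·(1 - t)^4 dt ÷ ∫_{0}^{1} t^4·(1 - t)^4 dt.
Using ∫ t^4·(1 - t)^4 dt = t^5·(70·t^4 - 315·t^3 + 540·t^2 - 420·t + 126)/630, the numerator is ≈ 0.0013432 and the denominator is 1/630.
Evaluating gives P = 0.8462.

P ≈ 0.846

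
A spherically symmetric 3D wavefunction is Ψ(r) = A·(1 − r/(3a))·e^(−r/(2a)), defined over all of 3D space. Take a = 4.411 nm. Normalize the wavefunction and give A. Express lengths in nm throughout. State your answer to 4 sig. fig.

A ≈ 0.03729 nm^(-3/2)

Normalization requires ∫|Ψ|² 4πr² dr = 1, integrated from 0 to ∞.
(Spherical symmetry: dV = 4πr² dr.)
With ∫₀^∞ r^4 e^(−αr) dr = 4!/α^5, the integral (without the A² prefactor) comes out to 8·π·a^3/3.
So A² = (8·π·a^3/3)^(−1).
Plugging in a = 4.411 yields A = 0.037294.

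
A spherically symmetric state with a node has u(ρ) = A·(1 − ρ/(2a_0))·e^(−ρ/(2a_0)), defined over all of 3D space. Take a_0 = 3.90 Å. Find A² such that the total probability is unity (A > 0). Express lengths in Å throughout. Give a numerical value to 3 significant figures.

A^2 ≈ 0.000671 Å^(-3)

We need A² ∫|f|² 4πρ² dρ = 1, taking the integral from 0 to ∞.
The angular integral contributes 4π, leaving ∫₀^∞ ρ²|u|² dρ.
The integral (without the A² prefactor) comes out to 8·π·a_0^3.
Setting this equal to 1 gives A² = 1/(8·π·a_0^3).
Substituting a_0 = 3.90 gives A² = 0.0006708, so A = 0.02590.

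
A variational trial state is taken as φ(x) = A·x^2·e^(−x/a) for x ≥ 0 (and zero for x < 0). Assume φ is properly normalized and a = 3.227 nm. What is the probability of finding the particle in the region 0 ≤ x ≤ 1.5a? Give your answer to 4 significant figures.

The probability is P = ∫ |φ|² dx over [0, 1.5a].
Since A² = 1/(3·a^5/4), this is the region integral divided by the full normalization integral.
Let u = x/a; then A² and the length scale cancel, so P = ∫_{0}^{1.5} u^4·e^(-2·u) du ÷ ∫_{0}^{∞} u^4·e^(-2·u) du.
Using ∫ u^4·e^(-2·u) du = -(u^4/2 + u^3 + 3·u^2/2 + 3·u/2 + 3/4)·e^(-2·u), the numerator is 3/4 - 393·e^(-3)/32 and the denominator is 3/4.
Evaluating gives P = 0.18474.

P ≈ 0.1847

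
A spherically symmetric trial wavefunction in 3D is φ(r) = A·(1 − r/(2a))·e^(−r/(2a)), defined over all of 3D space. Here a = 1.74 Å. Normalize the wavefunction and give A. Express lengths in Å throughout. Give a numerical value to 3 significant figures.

We need A² ∫|f|² 4πr² dr = 1, taking the integral from 0 to ∞.
The integral (without the A² prefactor) comes out to 8·π·a^3.
Setting this equal to 1 gives A² = 1/(8·π·a^3).
With a = 1.74: A² = 0.007553 and A = 0.08691.

A ≈ 0.0869 Å^(-3/2)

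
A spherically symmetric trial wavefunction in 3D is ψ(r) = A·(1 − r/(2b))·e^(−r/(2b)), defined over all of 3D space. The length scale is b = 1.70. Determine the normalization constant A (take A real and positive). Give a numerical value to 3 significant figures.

The normalization condition is ∫|ψ|² 4πr² dr = 1 from 0 to ∞.
The angular integral contributes 4π, leaving ∫₀^∞ r²|ψ|² dr.
With ∫₀^∞ r^4 e^(−αr) dr = 4!/α^5, the integral (without the A² prefactor) comes out to 8·π·b^3.
With b = 1.70: A² = 0.008099 and A = 0.08999.

A ≈ 0.0900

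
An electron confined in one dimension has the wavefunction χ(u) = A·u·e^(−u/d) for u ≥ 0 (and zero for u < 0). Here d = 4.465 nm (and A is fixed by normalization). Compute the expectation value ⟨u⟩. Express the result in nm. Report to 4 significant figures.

By definition ⟨u⟩ = ∫ u |χ(u)|² du.
With ∫₀^∞ u^3 e^(−αu) du = 3!/α^4, evaluating both integrals, ⟨u⟩ = 3·d/2.
With d = 4.465, ⟨u⟩ = 6.6975.

⟨u⟩ ≈ 6.698 nm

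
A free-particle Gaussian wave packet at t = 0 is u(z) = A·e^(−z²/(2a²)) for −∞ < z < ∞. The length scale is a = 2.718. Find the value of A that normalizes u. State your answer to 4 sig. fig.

Require ∫ |u|² dz = 1 over the whole domain.
The integral (without the A² prefactor) comes out to √(π)·a.
Hence A² = 1/[√(π)·a].
Substituting a = 2.718 gives A² = 0.20758, so A = 0.45560.

A ≈ 0.4556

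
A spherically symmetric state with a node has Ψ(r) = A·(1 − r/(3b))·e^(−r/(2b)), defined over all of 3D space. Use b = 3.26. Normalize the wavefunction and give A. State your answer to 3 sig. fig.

A ≈ 0.0587

The normalization condition is ∫|Ψ|² 4πr² dr = 1 from 0 to ∞.
The angular integral contributes 4π, leaving ∫₀^∞ r²|Ψ|² dr.
Using ∫₀^∞ rⁿ e^(−αr) dr = n!/αⁿ⁺¹, the integral (without the A² prefactor) comes out to 8·π·b^3/3.
Hence A² = 1/[8·π·b^3/3].
With b = 3.26: A² = 0.003445 and A = 0.05870.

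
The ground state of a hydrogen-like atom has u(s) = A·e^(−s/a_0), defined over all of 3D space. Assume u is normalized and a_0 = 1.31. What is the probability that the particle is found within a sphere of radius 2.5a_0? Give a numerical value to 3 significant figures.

P = ∫ |u|² 4πs² ds over s ≤ 2.5a_0.
Normalization gives A² = 1/(π·a_0^3).
Substituting t = s/a_0, A², 4π and the length scale all cancel in the ratio: P = ∫_{0}^{2.5} t^2·e^(-2·t) dt / ∫_{0}^{∞} t^2·e^(-2·t) dt.
Using ∫ t^2·e^(-2·t) dt = -(2·t^2 + 2·t + 1)·e^(-2·t)/4, the numerator is 1/4 - 37·e^(-5)/8 and the denominator is 1/4.
This evaluates to P = 0.8753.

P ≈ 0.875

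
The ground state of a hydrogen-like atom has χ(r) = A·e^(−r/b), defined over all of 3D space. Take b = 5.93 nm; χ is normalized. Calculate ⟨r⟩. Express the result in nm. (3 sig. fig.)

The expectation value is the |χ|²-weighted average of r: ∫ r|χ|² 4πr² dr.
Recall ∫₀^∞ r^m e^(−r/β) dr = m!·β^(m+1), the ratio of the moment integral to the normalization integral gives ⟨r⟩ = 3·b/2.
Putting b = 5.93 gives 8.895.

⟨r⟩ ≈ 8.90 nm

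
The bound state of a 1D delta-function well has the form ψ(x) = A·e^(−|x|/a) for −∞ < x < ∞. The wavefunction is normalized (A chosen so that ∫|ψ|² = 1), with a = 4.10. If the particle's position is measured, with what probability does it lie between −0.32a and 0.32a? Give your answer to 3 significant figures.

P ≈ 0.473

|ψ|² is the probability density, so P = ∫_{−0.32a}^{0.32a} |ψ|² dx.
With A² fixed by ∫|ψ|² = 1, i.e. A² = (a)^(−1), substitute and integrate.
By symmetry take twice the x ≥ 0 contribution in numerator and denominator; the 2's cancel. Substituting u = x/a, A² and the length scale cancel in the ratio: P = ∫_{0}^{0.32} e^(-2·u) du / ∫_{0}^{∞} e^(-2·u) du.
An antiderivative of e^(-2·u) is -e^(-2·u)/2; evaluating from 0 to 0.32 gives 1/2 - e^(-16/25)/2, while the full integral is 1/2.
This works out to P = 0.4727.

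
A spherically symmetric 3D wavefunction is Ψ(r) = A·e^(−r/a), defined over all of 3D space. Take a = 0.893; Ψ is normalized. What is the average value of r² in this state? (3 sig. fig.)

⟨r²⟩ = ∫ r^2 |Ψ|² 4πr² dr over the full domain.
Evaluating both integrals, ⟨r²⟩ = 3·a^2.
Putting a = 0.893 gives 2.392.

⟨r^2⟩ ≈ 2.39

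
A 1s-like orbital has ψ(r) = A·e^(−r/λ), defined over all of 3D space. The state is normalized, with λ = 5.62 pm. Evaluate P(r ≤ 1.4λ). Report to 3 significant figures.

Integrate the radial probability density 4πr²|ψ|² over r ≤ 1.4λ.
Normalization gives A² = 1/(π·λ^3).
Substituting u = r/λ, A², 4π and the length scale all cancel in the ratio: P = ∫_{0}^{1.4} u^2·e^(-2·u) du / ∫_{0}^{∞} u^2·e^(-2·u) du.
An antiderivative of u^2·e^(-2·u) is -(2·u^2 + 2·u + 1)·e^(-2·u)/4; evaluating from 0 to 1.4 gives 1/4 - 193·e^(-14/5)/100, while the full integral is 1/4.
The region integral divided by the full integral gives P = 0.5305.

P ≈ 0.531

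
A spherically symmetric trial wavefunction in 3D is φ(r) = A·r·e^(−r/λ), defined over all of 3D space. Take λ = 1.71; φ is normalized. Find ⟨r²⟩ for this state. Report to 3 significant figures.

The expectation value is the |φ|²-weighted average of r^2: ∫ r^2|φ|² 4πr² dr.
Evaluating both integrals, ⟨r²⟩ = 15·λ^2/2.
With λ = 1.71, ⟨r^2⟩ = 21.93.

⟨r^2⟩ ≈ 21.9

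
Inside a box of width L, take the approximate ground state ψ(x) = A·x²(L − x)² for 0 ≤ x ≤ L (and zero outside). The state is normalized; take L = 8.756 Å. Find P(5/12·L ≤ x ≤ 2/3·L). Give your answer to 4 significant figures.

P = ∫_{5/12·L}^{2/3·L} |ψ(x)|² dx.
Since A² = 1/(L^9/630), this is the region integral divided by the full normalization integral.
In terms of u = x/L (A² and the length scale cancel between numerator and denominator), P = [∫_{5/12}^{2/3} u^4·(1 - u)^4 du] / [∫_{0}^{1} u^4·(1 - u)^4 du].
With ∫ u^4·(1 - u)^4 du = u^5·(70·u^4 - 315·u^3 + 540·u^2 - 420·u + 126)/630 + C, the region integral is ≈ 0.000877499 and the full one is 1/630.
Evaluating gives P = 0.55282.

P ≈ 0.5528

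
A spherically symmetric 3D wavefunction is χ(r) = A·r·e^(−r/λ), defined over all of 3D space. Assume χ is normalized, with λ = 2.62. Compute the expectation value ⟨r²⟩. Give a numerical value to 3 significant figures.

The expectation value is the |χ|²-weighted average of r^2: ∫ r^2|χ|² 4πr² dr.
Evaluating both integrals, ⟨r²⟩ = 15·λ^2/2.
With λ = 2.62, ⟨r^2⟩ = 51.48.

⟨r^2⟩ ≈ 51.5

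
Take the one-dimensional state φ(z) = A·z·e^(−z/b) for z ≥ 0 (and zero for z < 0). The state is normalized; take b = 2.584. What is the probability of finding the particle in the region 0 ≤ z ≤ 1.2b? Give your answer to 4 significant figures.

|φ|² is the probability density, so P = ∫_{0}^{1.2b} |φ|² dz.
With A² fixed by ∫|φ|² = 1, i.e. A² = (b^3/4)^(−1), substitute and integrate.
Let u = z/b; then A² and the length scale cancel, so P = ∫_{0}^{1.2} u^2·e^(-2·u) du ÷ ∫_{0}^{∞} u^2·e^(-2·u) du.
With ∫ u^2·e^(-2·u) du = -(2·u^2 + 2·u + 1)·e^(-2·u)/4 + C, the region integral is 1/4 - 157·e^(-12/5)/100 and the full one is 1/4.
Taking the ratio, P = 0.43029.

P ≈ 0.4303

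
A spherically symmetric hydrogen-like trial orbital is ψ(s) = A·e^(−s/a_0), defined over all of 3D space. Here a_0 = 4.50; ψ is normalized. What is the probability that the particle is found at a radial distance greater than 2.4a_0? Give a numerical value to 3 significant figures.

P ≈ 0.143

With dV = 4πs²ds, the probability is ∫|ψ|² dV over s > 2.4a_0.
Normalization gives A² = 1/(π·a_0^3).
Let u = s/a_0; then A², 4π and the length scale all cancel, so P = ∫_{2.4}^{∞} u^2·e^(-2·u) du ÷ ∫_{0}^{∞} u^2·e^(-2·u) du.
An antiderivative of u^2·e^(-2·u) is -(2·u^2 + 2·u + 1)·e^(-2·u)/4; evaluating from 2.4 to ∞ gives 433·e^(-24/5)/100, while the full integral is 1/4.
The region integral divided by the full integral gives P = 0.1425.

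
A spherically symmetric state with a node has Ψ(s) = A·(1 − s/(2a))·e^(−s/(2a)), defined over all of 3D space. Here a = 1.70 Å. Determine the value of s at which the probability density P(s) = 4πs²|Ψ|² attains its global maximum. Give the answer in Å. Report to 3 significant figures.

s ≈ 8.90 Å

The maximum of P(s) = 4πs²|Ψ|² occurs where its derivative vanishes.
This gives s = a·(√(5) + 3).
With a = 1.70, the most probable radial distance is 8.901 Å.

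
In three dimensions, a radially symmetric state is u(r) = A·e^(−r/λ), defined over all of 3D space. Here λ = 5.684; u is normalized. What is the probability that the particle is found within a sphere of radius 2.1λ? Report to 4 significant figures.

P ≈ 0.7898

With dV = 4πr²dr, the probability is ∫|u|² dV over r ≤ 2.1λ.
A² is fixed by ∫₀^∞ 4πr²|u|² dr = 1, i.e. A² = (π·λ^3)^(−1).
In terms of t = r/λ (A², 4π and the length scale all cancel between numerator and denominator), P = [∫_{0}^{2.1} t^2·e^(-2·t) dt] / [∫_{0}^{∞} t^2·e^(-2·t) dt].
Using ∫ t^2·e^(-2·t) dt = -(2·t^2 + 2·t + 1)·e^(-2·t)/4, the numerator is 1/4 - 701·e^(-21/5)/200 and the denominator is 1/4.
The region integral divided by the full integral gives P = 0.78976.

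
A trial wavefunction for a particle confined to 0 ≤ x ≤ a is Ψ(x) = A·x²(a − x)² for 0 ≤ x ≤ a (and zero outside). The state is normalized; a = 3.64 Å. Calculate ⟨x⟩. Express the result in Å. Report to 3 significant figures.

⟨x⟩ = ∫ x |Ψ|² dx over the full domain.
The ratio of the moment integral to the normalization integral gives ⟨x⟩ = a/2.
Putting a = 3.64 gives 1.820.

⟨x⟩ ≈ 1.82 Å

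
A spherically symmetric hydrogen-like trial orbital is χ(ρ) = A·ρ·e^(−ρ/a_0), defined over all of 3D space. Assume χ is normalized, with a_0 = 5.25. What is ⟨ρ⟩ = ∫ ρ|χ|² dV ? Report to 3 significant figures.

⟨ρ⟩ ≈ 13.1

By definition ⟨ρ⟩ = ∫ ρ |χ(ρ)|² 4πρ² dρ.
Recall ∫₀^∞ ρ^m e^(−ρ/β) dρ = m!·β^(m+1), the ratio of the moment integral to the normalization integral gives ⟨ρ⟩ = 5·a_0/2.
Putting a_0 = 5.25 gives 13.13.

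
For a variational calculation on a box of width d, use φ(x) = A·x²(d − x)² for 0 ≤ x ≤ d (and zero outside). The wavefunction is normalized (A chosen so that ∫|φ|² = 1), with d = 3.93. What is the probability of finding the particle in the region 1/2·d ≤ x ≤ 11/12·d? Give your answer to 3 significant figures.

P ≈ 0.500

The probability is P = ∫ |φ|² dx over [1/2·d, 11/12·d].
With A² fixed by ∫|φ|² = 1, i.e. A² = (d^9/630)^(−1), substitute and integrate.
In terms of u = x/d (A² and the length scale cancel between numerator and denominator), P = [∫_{1/2}^{11/12} u^4·(1 - u)^4 du] / [∫_{0}^{1} u^4·(1 - u)^4 du].
Using ∫ u^4·(1 - u)^4 du = u^5·(70·u^4 - 315·u^3 + 540·u^2 - 420·u + 126)/630, the numerator is ≈ 0.00079305 and the denominator is 1/630.
This works out to P = 0.4996.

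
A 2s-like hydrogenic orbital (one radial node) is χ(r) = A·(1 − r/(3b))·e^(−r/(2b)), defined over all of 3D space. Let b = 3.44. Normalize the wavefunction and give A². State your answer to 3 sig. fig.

A^2 ≈ 0.00293

Require ∫ |χ|² 4πr² dr = 1 over the whole domain.
(Spherical symmetry: dV = 4πr² dr.)
Carrying out the integral gives A² · 8·π·b^3/3.
Substituting b = 3.44 gives A² = 0.002932, so A = 0.05415.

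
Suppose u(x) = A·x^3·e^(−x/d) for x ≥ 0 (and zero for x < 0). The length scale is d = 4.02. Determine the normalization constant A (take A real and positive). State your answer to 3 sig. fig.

We need A² ∫|f|² dx = 1, taking the integral from 0 to ∞.
With ∫₀^∞ x^6 e^(−αx) dx = 6!/α^7, the integral (without the A² prefactor) comes out to 45·d^7/8.
Hence A² = 1/[45·d^7/8].
With d = 4.02: A² = 0.00001048 and A = 0.003237.

A ≈ 0.00324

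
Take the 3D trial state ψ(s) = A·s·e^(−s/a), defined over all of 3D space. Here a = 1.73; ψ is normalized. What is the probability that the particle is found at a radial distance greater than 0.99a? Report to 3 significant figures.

P = ∫ |ψ|² 4πs² ds over s > 0.99a.
Normalization gives A² = 1/(3·π·a^5).
In terms of u = s/a (A², 4π and the length scale all cancel between numerator and denominator), P = [∫_{0.99}^{∞} u^4·e^(-2·u) du] / [∫_{0}^{∞} u^4·e^(-2·u) du].
Using ∫ u^4·e^(-2·u) du = -(u^4/2 + u^3 + 3·u^2/2 + 3·u/2 + 3/4)·e^(-2·u), the numerator is ≈ 0.71185 and the denominator is 3/4.
Taking the ratio yields P = 0.9491.

P ≈ 0.949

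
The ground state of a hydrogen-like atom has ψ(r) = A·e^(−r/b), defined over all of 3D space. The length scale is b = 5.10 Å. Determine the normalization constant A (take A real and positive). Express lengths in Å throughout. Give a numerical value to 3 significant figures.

A ≈ 0.0490 Å^(-3/2)

We need A² ∫|f|² 4πr² dr = 1, taking the integral from 0 to ∞.
The angular integral contributes 4π, leaving ∫₀^∞ r²|ψ|² dr.
Using ∫₀^∞ rⁿ e^(−αr) dr = n!/αⁿ⁺¹, with ψ = A·e^(−r/b), the integral evaluates to A²·[π·b^3].
So A² = (π·b^3)^(−1).
Substituting b = 5.10 gives A² = 0.002400, so A = 0.04899.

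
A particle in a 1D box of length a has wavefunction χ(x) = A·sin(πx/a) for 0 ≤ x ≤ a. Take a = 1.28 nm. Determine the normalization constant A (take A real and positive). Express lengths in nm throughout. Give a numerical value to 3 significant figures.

A ≈ 1.25 nm^(-1/2)

We need A² ∫|f|² dx = 1, taking the integral from 0 to a.
With ∫₀^a sin²(nπx/a) dx = a/2, with χ = A·sin(πx/a), the integral evaluates to A²·[a/2].
So A² = (a/2)^(−1).
Substituting a = 1.28 gives A² = 1.563, so A = 1.250.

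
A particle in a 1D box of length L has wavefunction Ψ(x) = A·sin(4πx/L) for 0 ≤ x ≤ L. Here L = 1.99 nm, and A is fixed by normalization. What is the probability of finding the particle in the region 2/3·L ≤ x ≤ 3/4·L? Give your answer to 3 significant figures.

P ≈ 0.0489

The probability is P = ∫ |Ψ|² dx over [2/3·L, 3/4·L].
With A² fixed by ∫|Ψ|² = 1, i.e. A² = (L/2)^(−1), substitute and integrate.
Substituting u = x/L, A² and the length scale cancel in the ratio: P = ∫_{2/3}^{3/4} sin(4·π·u)^2 du / ∫_{0}^{1} sin(4·π·u)^2 du.
With ∫ sin(4·π·u)^2 du = u/2 - sin(4·π·u)·cos(4·π·u)/(8·π) + C, the region integral is -√(3)/(32·π) + 1/24 and the full one is 1/2.
This works out to P = (-√(3)/16 + π/12)/π.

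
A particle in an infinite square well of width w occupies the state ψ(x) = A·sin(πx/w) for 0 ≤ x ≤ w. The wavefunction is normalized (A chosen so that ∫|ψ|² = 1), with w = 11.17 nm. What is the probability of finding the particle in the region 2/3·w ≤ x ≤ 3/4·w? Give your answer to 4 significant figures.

P ≈ 0.1047

|ψ|² is the probability density, so P = ∫_{2/3·w}^{3/4·w} |ψ|² dx.
The normalization integral ∫|ψ|²dx over the whole domain equals w/2·A², and A² cancels in the ratio.
Let u = x/w; then A² and the length scale cancel, so P = ∫_{2/3}^{3/4} sin(π·u)^2 du ÷ ∫_{0}^{1} sin(π·u)^2 du.
Using ∫ sin(π·u)^2 du = u/2 - sin(2·π·u)/(4·π), the numerator is -√(3)/(8·π) + 1/24 + 1/(4·π) and the denominator is 1/2.
This works out to P = (-3·√(3) + π + 6)/(12·π).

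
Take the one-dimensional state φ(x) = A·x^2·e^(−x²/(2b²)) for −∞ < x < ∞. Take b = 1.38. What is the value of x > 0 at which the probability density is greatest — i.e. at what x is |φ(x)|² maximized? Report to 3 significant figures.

Differentiate |φ(x)|² with respect to x and set to zero.
This gives x = √(2)·b.
With b = 1.38, the value of x > 0 at which the probability density is greatest is 1.952.

x ≈ 1.95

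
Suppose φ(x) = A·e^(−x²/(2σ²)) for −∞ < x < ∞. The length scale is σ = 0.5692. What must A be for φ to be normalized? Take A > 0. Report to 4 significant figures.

Require ∫ |φ|² dx = 1 over the whole domain.
The integral (without the A² prefactor) comes out to √(π)·σ.
So A² = (√(π)·σ)^(−1).
Substituting σ = 0.5692 gives A² = 0.99120, so A = 0.99559.

A ≈ 0.9956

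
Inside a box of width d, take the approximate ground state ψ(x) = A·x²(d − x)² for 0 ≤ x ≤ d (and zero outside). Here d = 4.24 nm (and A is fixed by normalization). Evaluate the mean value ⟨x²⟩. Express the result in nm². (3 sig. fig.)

⟨x^2⟩ ≈ 4.90 nm^2

⟨x²⟩ = ∫ x^2 |ψ|² dx over the full domain.
Expanding the polynomial and integrating term by term, since the A² factors cancel between numerator and denominator, ⟨x²⟩ = 3·d^2/11.
With d = 4.24, ⟨x^2⟩ = 4.903.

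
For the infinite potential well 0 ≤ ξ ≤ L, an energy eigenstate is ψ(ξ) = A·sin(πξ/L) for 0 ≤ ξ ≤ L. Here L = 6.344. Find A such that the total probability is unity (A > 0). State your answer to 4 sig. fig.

Require ∫ |ψ|² dξ = 1 over the whole domain.
Using sin²θ = (1 − cos 2θ)/2, with ψ = A·sin(πξ/L), the integral evaluates to A²·[L/2].
So A² = (L/2)^(−1).
With L = 6.344: A² = 0.31526 and A = 0.56148.

A ≈ 0.5615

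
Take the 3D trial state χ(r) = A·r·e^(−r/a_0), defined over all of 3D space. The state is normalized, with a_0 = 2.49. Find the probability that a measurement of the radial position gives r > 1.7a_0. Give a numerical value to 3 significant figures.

Integrate the radial probability density 4πr²|χ|² over r > 1.7a_0.
A² is fixed by ∫₀^∞ 4πr²|χ|² dr = 1, i.e. A² = (3·π·a_0^5)^(−1).
Let u = r/a_0; then A², 4π and the length scale all cancel, so P = ∫_{1.7}^{∞} u^4·e^(-2·u) du ÷ ∫_{0}^{∞} u^4·e^(-2·u) du.
Using ∫ u^4·e^(-2·u) du = -(u^4/2 + u^3 + 3·u^2/2 + 3·u/2 + 3/4)·e^(-2·u), the numerator is ≈ 0.55814 and the denominator is 3/4.
This evaluates to P = 0.7442.

P ≈ 0.744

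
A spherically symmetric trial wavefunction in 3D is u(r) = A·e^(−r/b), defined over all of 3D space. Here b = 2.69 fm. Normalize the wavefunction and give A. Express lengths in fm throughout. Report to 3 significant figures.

A ≈ 0.128 fm^(-3/2)

Normalization requires ∫|u|² 4πr² dr = 1, integrated from 0 to ∞.
In 3D with spherical symmetry the volume element is 4πr² dr.
Recall ∫₀^∞ r^m e^(−r/β) dr = m!·β^(m+1), ∫|u|² 4πr² dr = A²·(π·b^3).
Hence A² = 1/[π·b^3].
Plugging in b = 2.69 yields A = 0.1279.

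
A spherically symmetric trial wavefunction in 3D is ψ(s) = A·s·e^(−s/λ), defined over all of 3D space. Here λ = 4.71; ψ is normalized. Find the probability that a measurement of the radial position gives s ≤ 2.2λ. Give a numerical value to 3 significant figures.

With dV = 4πs²ds, the probability is ∫|ψ|² dV over s ≤ 2.2λ.
The full normalization integral is A²·[3·π·λ^5] = 1, fixing A².
In terms of u = s/λ (A², 4π and the length scale all cancel between numerator and denominator), P = [∫_{0}^{2.2} u^4·e^(-2·u) du] / [∫_{0}^{∞} u^4·e^(-2·u) du].
Using ∫ u^4·e^(-2·u) du = -(u^4/2 + u^3 + 3·u^2/2 + 3·u/2 + 3/4)·e^(-2·u), the numerator is ≈ 0.33661 and the denominator is 3/4.
This evaluates to P = 0.4488.

P ≈ 0.449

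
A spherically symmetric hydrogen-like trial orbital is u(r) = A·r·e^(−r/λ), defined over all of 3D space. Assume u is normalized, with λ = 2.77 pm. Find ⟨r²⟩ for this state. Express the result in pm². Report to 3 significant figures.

The expectation value is the |u|²-weighted average of r^2: ∫ r^2|u|² 4πr² dr.
Evaluating both integrals, ⟨r²⟩ = 15·λ^2/2.
With λ = 2.77, ⟨r^2⟩ = 57.55.

⟨r^2⟩ ≈ 57.5 pm^2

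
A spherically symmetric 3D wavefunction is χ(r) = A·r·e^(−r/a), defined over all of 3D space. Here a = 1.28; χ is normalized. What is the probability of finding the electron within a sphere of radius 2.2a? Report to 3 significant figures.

P ≈ 0.449

P = ∫ |χ|² 4πr² dr over r ≤ 2.2a.
The full normalization integral is A²·[3·π·a^5] = 1, fixing A².
Substituting u = r/a, A², 4π and the length scale all cancel in the ratio: P = ∫_{0}^{2.2} u^4·e^(-2·u) du / ∫_{0}^{∞} u^4·e^(-2·u) du.
An antiderivative of u^4·e^(-2·u) is -(u^4/2 + u^3 + 3·u^2/2 + 3·u/2 + 3/4)·e^(-2·u); evaluating from 0 to 2.2 gives ≈ 0.33661, while the full integral is 3/4.
This evaluates to P = 0.4488.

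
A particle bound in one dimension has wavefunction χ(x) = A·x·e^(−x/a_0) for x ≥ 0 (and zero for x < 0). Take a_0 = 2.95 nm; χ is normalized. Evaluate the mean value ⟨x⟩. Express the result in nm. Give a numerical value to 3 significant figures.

By definition ⟨x⟩ = ∫ x |χ(x)|² dx.
Recall ∫₀^∞ x^m e^(−x/β) dx = m!·β^(m+1), evaluating both integrals, ⟨x⟩ = 3·a_0/2.
With a_0 = 2.95, ⟨x⟩ = 4.425.

⟨x⟩ ≈ 4.43 nm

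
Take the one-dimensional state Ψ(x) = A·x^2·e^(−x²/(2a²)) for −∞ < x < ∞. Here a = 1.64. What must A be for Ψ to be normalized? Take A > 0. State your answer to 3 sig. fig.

A ≈ 0.252

Normalization requires ∫|Ψ|² dx = 1, integrated from −∞ to ∞.
Using the Gaussian integral ∫_{−∞}^{∞} e^(−αx²) dx = √(π/α), carrying out the integral gives A² · 3·√(π)·a^5/4.
So A² = (3·√(π)·a^5/4)^(−1).
Plugging in a = 1.64 yields A = 0.2518.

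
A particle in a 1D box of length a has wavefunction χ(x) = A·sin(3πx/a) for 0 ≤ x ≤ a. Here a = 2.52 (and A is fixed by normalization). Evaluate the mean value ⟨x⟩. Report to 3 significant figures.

⟨x⟩ ≈ 1.26

By definition ⟨x⟩ = ∫ x |χ(x)|² dx.
Since the A² factors cancel between numerator and denominator, ⟨x⟩ = a/2.
With a = 2.52, ⟨x⟩ = 1.260.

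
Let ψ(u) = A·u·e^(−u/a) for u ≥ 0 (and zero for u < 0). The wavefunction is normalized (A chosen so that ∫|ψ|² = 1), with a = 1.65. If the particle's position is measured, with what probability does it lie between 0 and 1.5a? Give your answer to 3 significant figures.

|ψ|² is the probability density, so P = ∫_{0}^{1.5a} |ψ|² du.
Since A² = 1/(a^3/4), this is the region integral divided by the full normalization integral.
Substituting t = u/a, A² and the length scale cancel in the ratio: P = ∫_{0}^{1.5} t^2·e^(-2·t) dt / ∫_{0}^{∞} t^2·e^(-2·t) dt.
Using ∫ t^2·e^(-2·t) dt = -(2·t^2 + 2·t + 1)·e^(-2·t)/4, the numerator is 1/4 - 17·e^(-3)/8 and the denominator is 1/4.
Evaluating gives P = 0.5768.

P ≈ 0.577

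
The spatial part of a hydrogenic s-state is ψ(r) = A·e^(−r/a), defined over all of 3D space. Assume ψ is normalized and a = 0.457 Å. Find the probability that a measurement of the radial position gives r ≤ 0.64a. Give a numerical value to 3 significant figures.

P ≈ 0.138

Integrate the radial probability density 4πr²|ψ|² over r ≤ 0.64a.
A² is fixed by ∫₀^∞ 4πr²|ψ|² dr = 1, i.e. A² = (π·a^3)^(−1).
Let u = r/a; then A², 4π and the length scale all cancel, so P = ∫_{0}^{0.64} u^2·e^(-2·u) du ÷ ∫_{0}^{∞} u^2·e^(-2·u) du.
With ∫ u^2·e^(-2·u) du = -(2·u^2 + 2·u + 1)·e^(-2·u)/4 + C, the region integral is 1/4 - 1937·e^(-32/25)/2500 and the full one is 1/4.
This evaluates to P = 0.1383.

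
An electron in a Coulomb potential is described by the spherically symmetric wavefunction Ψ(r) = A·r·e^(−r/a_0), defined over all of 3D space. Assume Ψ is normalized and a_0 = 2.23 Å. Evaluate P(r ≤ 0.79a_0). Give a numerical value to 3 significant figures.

Integrate the radial probability density 4πr²|Ψ|² over r ≤ 0.79a_0.
The full normalization integral is A²·[3·π·a_0^5] = 1, fixing A².
In terms of u = r/a_0 (A², 4π and the length scale all cancel between numerator and denominator), P = [∫_{0}^{0.79} u^4·e^(-2·u) du] / [∫_{0}^{∞} u^4·e^(-2·u) du].
With ∫ u^4·e^(-2·u) du = -(u^4/2 + u^3 + 3·u^2/2 + 3·u/2 + 3/4)·e^(-2·u) + C, the region integral is ≈ 0.016947 and the full one is 3/4.
This evaluates to P = 0.02260.

P ≈ 0.0226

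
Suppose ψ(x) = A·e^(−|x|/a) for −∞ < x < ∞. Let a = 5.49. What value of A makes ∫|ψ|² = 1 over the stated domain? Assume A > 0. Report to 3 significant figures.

A ≈ 0.427

Require ∫ |ψ|² dx = 1 over the whole domain.
The integral (without the A² prefactor) comes out to a.
Hence A² = 1/[a].
Substituting a = 5.49 gives A² = 0.1821, so A = 0.4268.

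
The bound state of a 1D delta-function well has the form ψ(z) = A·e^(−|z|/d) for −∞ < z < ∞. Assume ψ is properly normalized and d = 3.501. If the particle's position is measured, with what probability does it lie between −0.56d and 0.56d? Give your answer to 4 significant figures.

P ≈ 0.6737

P = ∫_{−0.56d}^{0.56d} |ψ(z)|² dz.
Since A² = 1/(d), this is the region integral divided by the full normalization integral.
Both integrals are even about z = 0, so only the z ≥ 0 halves are needed (the factors of 2 cancel). Let u = z/d; then A² and the length scale cancel, so P = ∫_{0}^{0.56} e^(-2·u) du ÷ ∫_{0}^{∞} e^(-2·u) du.
An antiderivative of e^(-2·u) is -e^(-2·u)/2; evaluating from 0 to 0.56 gives 1/2 - e^(-28/25)/2, while the full integral is 1/2.
Taking the ratio, P = 0.67372.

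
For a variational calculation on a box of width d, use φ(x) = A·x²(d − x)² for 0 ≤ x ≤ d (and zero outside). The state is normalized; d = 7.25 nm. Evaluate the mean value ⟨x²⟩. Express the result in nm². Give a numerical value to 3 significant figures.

By definition ⟨x²⟩ = ∫ x^2 |φ(x)|² dx.
The ratio of the moment integral to the normalization integral gives ⟨x²⟩ = 3·d^2/11.
Putting d = 7.25 gives 14.34.

⟨x^2⟩ ≈ 14.3 nm^2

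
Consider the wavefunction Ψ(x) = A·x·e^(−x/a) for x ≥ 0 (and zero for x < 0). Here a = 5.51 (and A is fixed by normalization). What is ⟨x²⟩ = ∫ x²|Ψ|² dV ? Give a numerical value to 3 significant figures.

⟨x²⟩ = ∫ x^2 |Ψ|² dx over the full domain.
With ∫₀^∞ x^4 e^(−αx) dx = 4!/α^5, since the A² factors cancel between numerator and denominator, ⟨x²⟩ = 3·a^2.
Putting a = 5.51 gives 91.08.

⟨x^2⟩ ≈ 91.1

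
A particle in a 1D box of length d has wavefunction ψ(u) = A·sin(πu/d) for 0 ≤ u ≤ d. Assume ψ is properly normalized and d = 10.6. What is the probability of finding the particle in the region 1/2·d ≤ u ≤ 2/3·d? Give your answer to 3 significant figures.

P ≈ 0.304

P = ∫_{1/2·d}^{2/3·d} |ψ(u)|² du.
The normalization integral ∫|ψ|²du over the whole domain equals d/2·A², and A² cancels in the ratio.
Substituting t = u/d, A² and the length scale cancel in the ratio: P = ∫_{1/2}^{2/3} sin(π·t)^2 dt / ∫_{0}^{1} sin(π·t)^2 dt.
Using ∫ sin(π·t)^2 dt = t/2 - sin(2·π·t)/(4·π), the numerator is √(3)/(8·π) + 1/12 and the denominator is 1/2.
The result is P = (√(3)/4 + π/6)/π.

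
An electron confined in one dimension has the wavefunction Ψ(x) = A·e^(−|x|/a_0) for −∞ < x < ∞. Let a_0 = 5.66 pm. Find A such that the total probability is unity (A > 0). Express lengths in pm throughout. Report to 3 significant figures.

A ≈ 0.420 pm^(-1/2)

We need A² ∫|f|² dx = 1, taking the integral from −∞ to ∞.
Carrying out the integral gives A² · a_0.
Setting this equal to 1 gives A² = 1/(a_0).
With a_0 = 5.66: A² = 0.1767 and A = 0.4203.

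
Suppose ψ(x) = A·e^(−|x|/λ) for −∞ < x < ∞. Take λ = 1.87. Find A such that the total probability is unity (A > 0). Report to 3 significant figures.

A ≈ 0.731

Require ∫ |ψ|² dx = 1 over the whole domain.
Recall ∫₀^∞ x^m e^(−x/β) dx = m!·β^(m+1), the integral (without the A² prefactor) comes out to λ.
So A² = (λ)^(−1).
Substituting λ = 1.87 gives A² = 0.5348, so A = 0.7313.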